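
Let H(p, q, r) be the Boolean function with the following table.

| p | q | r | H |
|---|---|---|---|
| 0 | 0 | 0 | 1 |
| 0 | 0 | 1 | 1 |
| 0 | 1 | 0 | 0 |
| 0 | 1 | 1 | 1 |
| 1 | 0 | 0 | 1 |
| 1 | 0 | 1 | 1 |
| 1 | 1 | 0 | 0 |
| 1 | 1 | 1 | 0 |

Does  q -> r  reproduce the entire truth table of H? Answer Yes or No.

Check the formula against H row by row:
  p=0, q=0, r=0: formula gives 1, H = 1 ✓
  p=0, q=0, r=1: formula gives 1, H = 1 ✓
  p=0, q=1, r=0: formula gives 0, H = 0 ✓
  p=0, q=1, r=1: formula gives 1, H = 1 ✓
  p=1, q=0, r=0: formula gives 1, H = 1 ✓
  …
  p=1, q=1, r=1: formula gives 1, but H = 0 ✗
A single disagreement suffices: at (1,1,1) they differ, so the formula does not compute H.

No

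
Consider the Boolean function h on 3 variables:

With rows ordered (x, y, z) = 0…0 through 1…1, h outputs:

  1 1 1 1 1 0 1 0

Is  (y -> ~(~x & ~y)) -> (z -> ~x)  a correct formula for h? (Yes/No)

Yes

Test each input against both h and the formula:
  x=0, y=0, z=0: formula gives 1, h = 1 ✓
  x=0, y=0, z=1: formula gives 1, h = 1 ✓
  x=0, y=1, z=0: formula gives 1, h = 1 ✓
  x=0, y=1, z=1: formula gives 1, h = 1 ✓
  x=1, y=0, z=0: formula gives 1, h = 1 ✓
  …and likewise for the remaining 3 rows.
No disagreement on any input; they are logically equivalent.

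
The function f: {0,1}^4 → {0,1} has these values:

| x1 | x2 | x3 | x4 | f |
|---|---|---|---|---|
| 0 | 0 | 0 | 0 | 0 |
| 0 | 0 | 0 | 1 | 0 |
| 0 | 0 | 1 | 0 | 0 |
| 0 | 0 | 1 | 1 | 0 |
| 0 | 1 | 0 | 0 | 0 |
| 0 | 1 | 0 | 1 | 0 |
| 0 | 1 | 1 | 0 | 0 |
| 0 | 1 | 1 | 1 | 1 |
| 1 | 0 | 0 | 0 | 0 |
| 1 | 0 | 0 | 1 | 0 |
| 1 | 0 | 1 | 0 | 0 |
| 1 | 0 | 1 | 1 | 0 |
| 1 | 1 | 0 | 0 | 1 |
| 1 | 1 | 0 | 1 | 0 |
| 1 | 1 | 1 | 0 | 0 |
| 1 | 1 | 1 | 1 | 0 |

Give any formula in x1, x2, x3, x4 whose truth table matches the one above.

Collect the rows where f=1 — (0,1,1,1), (1,1,0,0) — and write one minterm per row: ¬x1·x2·x3·x4, x1·x2·¬x3·¬x4. Their union (logical OR) reproduces the table exactly.

f(x1, x2, x3, x4) = (((NOT x1 AND x2) AND x3) AND x4) OR (((x1 AND x2) AND NOT x3) AND NOT x4)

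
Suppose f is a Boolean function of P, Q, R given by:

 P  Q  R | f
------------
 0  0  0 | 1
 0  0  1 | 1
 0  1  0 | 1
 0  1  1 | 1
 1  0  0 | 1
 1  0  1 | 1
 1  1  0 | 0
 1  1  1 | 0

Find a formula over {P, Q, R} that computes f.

f(P, Q, R) = (((P · Q) · R') + ((P · Q) · R))'

f is 0 on only 2 rows — (1,1,0), (1,1,1). Writing each as a minterm (P·Q·¬R, P·Q·R) and OR-ing them characterizes exactly where f=0, so f is the negation of that disjunction.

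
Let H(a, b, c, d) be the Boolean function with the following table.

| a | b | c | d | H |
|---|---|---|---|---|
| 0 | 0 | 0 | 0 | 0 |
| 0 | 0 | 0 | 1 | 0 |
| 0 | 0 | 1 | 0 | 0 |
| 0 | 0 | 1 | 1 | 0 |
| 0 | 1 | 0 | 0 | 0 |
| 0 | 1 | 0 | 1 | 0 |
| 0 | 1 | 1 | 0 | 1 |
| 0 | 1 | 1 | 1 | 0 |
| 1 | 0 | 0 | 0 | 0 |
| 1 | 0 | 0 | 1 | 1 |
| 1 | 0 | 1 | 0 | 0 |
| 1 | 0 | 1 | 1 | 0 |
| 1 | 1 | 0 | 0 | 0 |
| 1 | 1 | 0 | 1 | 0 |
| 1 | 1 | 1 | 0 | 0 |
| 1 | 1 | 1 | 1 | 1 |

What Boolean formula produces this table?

H=1 on 3 inputs: (0,1,1,0), (1,0,0,1), (1,1,1,1). Reading each as a conjunction of literals (¬a·b·c·¬d, a·¬b·¬c·d, a·b·c·d) and taking the OR gives the canonical DNF.

H(a, b, c, d) = ((((¬a ∧ b) ∧ c) ∧ ¬d) ∨ (((a ∧ ¬b) ∧ ¬c) ∧ d)) ∨ (((a ∧ b) ∧ c) ∧ d)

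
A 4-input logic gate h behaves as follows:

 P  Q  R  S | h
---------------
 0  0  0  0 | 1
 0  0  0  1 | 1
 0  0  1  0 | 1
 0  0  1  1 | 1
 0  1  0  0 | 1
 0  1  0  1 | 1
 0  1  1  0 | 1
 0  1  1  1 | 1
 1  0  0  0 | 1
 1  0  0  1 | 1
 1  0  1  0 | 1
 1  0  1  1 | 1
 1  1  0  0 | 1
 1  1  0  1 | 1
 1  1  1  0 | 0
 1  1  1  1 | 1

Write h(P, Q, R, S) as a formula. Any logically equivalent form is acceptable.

h is 0 on exactly one input, (1,1,1,0), whose minterm is P·Q·R·¬S. So h is the negation of that single conjunction.

h(P, Q, R, S) = (((P · Q) · R) · S')'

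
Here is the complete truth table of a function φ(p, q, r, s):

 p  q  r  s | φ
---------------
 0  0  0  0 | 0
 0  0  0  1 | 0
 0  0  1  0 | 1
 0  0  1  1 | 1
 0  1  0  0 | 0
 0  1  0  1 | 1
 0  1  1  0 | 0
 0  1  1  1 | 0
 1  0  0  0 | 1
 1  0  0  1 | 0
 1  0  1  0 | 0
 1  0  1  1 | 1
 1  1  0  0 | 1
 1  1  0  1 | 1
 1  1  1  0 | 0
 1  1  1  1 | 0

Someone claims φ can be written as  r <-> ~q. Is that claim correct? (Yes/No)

Test each input against both φ and the formula:
  p=0, q=0, r=0, s=0: formula gives 0, φ = 0 ✓
  p=0, q=0, r=0, s=1: formula gives 0, φ = 0 ✓
  p=0, q=0, r=1, s=0: formula gives 1, φ = 1 ✓
  p=0, q=0, r=1, s=1: formula gives 1, φ = 1 ✓
  p=0, q=1, r=0, s=0: formula gives 1, but φ = 0 ✗
Row (0,1,0,0) is a counterexample, so the formula is not equivalent to φ.

No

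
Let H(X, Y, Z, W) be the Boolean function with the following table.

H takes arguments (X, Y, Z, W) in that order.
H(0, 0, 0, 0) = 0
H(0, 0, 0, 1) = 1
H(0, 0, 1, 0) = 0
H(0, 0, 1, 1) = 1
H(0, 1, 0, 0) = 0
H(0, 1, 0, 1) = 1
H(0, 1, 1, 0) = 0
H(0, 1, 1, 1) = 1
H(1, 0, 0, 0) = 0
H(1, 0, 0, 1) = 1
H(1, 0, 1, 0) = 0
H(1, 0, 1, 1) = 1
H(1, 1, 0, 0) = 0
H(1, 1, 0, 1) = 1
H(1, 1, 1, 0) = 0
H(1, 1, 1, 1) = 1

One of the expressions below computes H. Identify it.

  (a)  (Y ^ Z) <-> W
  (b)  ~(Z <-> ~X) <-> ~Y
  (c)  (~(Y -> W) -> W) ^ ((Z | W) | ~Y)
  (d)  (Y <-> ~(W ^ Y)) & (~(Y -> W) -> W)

(a) fails at (0,0,0,0): the formula yields 1, H is 0.
(b) fails at (0,0,0,0): the formula yields 1, H is 0.
(c) fails at (0,0,0,1): the formula yields 0, H is 1.
Only (d) survives; checking it on all 16 rows confirms it matches H.

d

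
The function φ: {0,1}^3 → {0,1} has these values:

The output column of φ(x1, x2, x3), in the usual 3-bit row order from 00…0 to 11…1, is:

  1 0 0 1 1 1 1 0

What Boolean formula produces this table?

The 0-rows are (0,0,1), (0,1,0), (1,1,1). Take each as a conjunction (¬x1·¬x2·x3, ¬x1·x2·¬x3, x1·x2·x3), form their disjunction, and complement — that gives a formula that is 1 everywhere φ is.

φ(x1, x2, x3) = not ((((not x1 and not x2) and x3) or ((not x1 and x2) and not x3)) or ((x1 and x2) and x3))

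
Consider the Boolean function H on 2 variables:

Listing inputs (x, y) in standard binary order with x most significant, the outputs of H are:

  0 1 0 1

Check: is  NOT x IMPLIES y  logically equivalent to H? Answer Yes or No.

No

Check the formula against H row by row:
  x=0, y=0: formula gives 0, H = 0 ✓
  x=0, y=1: formula gives 1, H = 1 ✓
  x=1, y=0: formula gives 1, but H = 0 ✗
Since they disagree at (1,0), the expression is not a correct formula for H.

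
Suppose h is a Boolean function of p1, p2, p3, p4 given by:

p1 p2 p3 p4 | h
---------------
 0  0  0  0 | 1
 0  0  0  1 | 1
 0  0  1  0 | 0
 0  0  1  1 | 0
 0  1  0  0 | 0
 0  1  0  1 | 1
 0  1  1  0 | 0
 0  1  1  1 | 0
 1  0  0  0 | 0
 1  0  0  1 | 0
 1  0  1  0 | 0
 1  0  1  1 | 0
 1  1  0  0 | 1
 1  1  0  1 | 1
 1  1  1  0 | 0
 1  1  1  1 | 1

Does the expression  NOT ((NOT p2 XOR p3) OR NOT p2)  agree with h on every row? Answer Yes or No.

No

Evaluate NOT ((NOT p2 XOR p3) OR NOT p2) on each row and compare to h:
  p1=0, p2=0, p3=0, p4=0: formula gives 0, but h = 1 ✗
Row (0,0,0,0) is a counterexample, so the formula is not equivalent to h.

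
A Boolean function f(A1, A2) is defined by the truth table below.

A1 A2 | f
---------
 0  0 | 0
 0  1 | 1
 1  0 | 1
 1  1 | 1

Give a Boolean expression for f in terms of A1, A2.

f(A1, A2) = A1 + A2

The output is 1 whenever at least one input is 1 — the OR of all inputs.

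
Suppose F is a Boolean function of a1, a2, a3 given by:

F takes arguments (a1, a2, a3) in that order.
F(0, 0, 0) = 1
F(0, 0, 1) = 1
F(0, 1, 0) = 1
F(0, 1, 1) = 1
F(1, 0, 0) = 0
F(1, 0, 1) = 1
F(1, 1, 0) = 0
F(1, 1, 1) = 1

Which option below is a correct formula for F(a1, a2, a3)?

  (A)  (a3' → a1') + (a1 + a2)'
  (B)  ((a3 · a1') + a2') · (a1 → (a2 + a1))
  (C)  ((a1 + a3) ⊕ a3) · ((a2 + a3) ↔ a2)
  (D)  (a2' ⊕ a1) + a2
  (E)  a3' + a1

(B): at (0,1,0) it gives 0, but F = 1 — eliminated.
(C): at (0,0,0) it gives 0, but F = 1 — eliminated.
(D): at (1,0,1) it gives 0, but F = 1 — eliminated.
(E): at (0,0,1) it gives 0, but F = 1 — eliminated.
Only (A) survives; checking it on all 8 rows confirms it matches F.

A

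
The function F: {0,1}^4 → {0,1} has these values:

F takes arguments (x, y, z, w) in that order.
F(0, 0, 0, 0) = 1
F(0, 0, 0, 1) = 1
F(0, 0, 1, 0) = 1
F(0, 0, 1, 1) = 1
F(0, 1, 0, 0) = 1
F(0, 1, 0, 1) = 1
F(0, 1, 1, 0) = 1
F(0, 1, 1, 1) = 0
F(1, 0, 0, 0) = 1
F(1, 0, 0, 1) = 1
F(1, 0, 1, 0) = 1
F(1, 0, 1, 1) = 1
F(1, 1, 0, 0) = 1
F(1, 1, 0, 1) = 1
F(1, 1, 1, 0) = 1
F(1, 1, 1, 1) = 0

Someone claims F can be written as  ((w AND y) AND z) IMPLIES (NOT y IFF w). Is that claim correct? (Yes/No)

Yes

Evaluate ((w AND y) AND z) IMPLIES (NOT y IFF w) on each row and compare to F:
  x=0, y=0, z=0, w=0: formula gives 1, F = 1 ✓
  x=0, y=0, z=0, w=1: formula gives 1, F = 1 ✓
  x=0, y=0, z=1, w=0: formula gives 1, F = 1 ✓
  x=0, y=0, z=1, w=1: formula gives 1, F = 1 ✓
  …and likewise for the remaining 12 rows.
Every row agrees, so the formula is equivalent.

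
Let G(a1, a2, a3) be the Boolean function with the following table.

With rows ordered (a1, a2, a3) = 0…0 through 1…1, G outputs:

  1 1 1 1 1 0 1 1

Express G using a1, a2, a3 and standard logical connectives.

G is 0 on exactly one input, (1,0,1), whose minterm is a1·¬a2·a3. So G is the negation of that single conjunction.

G(a1, a2, a3) = NOT ((a1 AND NOT a2) AND a3)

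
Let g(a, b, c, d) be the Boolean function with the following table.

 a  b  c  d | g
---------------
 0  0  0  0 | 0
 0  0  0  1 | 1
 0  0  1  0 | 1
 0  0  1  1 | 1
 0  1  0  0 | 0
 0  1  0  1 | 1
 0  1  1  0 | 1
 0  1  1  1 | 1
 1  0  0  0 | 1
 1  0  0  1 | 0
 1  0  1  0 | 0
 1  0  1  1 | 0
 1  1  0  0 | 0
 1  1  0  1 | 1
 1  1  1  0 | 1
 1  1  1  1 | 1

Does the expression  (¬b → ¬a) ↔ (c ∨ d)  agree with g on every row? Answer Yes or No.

Evaluate (¬b → ¬a) ↔ (c ∨ d) on each row and compare to g:
  a=0, b=0, c=0, d=0: formula gives 0, g = 0 ✓
  a=0, b=0, c=0, d=1: formula gives 1, g = 1 ✓
  a=0, b=0, c=1, d=0: formula gives 1, g = 1 ✓
  a=0, b=0, c=1, d=1: formula gives 1, g = 1 ✓
  …and likewise for the remaining 12 rows.
No disagreement on any input; they are logically equivalent.

Yes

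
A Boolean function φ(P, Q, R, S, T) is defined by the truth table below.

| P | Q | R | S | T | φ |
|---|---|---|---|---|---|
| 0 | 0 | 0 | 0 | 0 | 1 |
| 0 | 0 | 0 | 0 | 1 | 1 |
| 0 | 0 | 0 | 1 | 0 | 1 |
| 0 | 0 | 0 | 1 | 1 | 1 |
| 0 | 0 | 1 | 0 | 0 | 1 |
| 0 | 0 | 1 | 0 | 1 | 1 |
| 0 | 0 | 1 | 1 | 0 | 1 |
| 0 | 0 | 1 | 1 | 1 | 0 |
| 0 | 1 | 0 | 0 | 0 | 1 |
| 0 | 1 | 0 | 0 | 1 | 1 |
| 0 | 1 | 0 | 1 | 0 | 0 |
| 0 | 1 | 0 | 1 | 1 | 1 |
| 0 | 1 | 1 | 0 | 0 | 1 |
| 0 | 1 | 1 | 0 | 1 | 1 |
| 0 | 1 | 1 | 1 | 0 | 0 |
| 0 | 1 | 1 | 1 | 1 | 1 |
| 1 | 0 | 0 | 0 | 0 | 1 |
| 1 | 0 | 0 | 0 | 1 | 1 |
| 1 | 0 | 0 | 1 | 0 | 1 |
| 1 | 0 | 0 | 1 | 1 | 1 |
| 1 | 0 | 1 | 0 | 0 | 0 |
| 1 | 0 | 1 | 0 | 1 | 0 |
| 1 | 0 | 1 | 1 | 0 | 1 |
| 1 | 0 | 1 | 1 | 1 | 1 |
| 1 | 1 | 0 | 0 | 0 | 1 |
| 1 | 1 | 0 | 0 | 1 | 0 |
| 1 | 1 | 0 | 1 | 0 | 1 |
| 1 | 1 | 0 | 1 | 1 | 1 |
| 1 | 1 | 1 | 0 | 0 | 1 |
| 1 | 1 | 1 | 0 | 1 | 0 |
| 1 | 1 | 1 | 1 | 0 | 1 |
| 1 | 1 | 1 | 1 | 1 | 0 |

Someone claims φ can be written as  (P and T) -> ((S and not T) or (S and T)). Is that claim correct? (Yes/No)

No

Check the formula against φ row by row:
  P=0, Q=0, R=0, S=0, T=0: formula gives 1, φ = 1 ✓
  P=0, Q=0, R=0, S=0, T=1: formula gives 1, φ = 1 ✓
  P=0, Q=0, R=0, S=1, T=0: formula gives 1, φ = 1 ✓
  P=0, Q=0, R=0, S=1, T=1: formula gives 1, φ = 1 ✓
  …
  P=0, Q=0, R=1, S=1, T=1: formula gives 1, but φ = 0 ✗
Row (0,0,1,1,1) is a counterexample, so the formula is not equivalent to φ.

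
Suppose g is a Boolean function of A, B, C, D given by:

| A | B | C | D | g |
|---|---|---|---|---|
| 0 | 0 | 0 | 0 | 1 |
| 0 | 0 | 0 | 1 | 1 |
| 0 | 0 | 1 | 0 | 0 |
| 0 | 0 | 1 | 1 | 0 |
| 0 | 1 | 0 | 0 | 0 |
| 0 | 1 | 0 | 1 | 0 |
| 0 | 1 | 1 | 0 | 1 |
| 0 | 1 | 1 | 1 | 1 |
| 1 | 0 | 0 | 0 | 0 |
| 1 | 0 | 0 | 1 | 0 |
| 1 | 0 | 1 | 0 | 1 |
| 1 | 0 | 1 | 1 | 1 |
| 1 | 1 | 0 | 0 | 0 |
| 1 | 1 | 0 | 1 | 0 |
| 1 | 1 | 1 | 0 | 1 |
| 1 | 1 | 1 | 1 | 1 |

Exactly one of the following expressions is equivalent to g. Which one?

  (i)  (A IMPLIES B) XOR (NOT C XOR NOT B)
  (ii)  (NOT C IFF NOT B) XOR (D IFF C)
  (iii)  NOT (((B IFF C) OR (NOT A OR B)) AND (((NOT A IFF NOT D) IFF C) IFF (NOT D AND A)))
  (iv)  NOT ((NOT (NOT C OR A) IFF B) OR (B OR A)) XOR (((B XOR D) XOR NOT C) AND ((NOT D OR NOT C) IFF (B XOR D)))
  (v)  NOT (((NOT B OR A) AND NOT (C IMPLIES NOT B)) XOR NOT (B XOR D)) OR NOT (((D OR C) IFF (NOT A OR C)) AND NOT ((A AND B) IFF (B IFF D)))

i

(ii): at (0,0,0,0) it gives 0, but g = 1 — eliminated.
(iii): at (0,0,0,0) it gives 0, but g = 1 — eliminated.
(iv): at (0,0,0,0) it gives 0, but g = 1 — eliminated.
(v): at (0,0,1,1) it gives 1, but g = 0 — eliminated.
(i) is the remaining candidate, and it agrees with g on all 16 inputs.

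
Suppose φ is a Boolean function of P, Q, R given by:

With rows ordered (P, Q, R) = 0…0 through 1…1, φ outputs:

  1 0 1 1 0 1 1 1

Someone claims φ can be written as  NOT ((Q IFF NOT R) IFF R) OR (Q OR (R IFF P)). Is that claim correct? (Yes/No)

Yes

Evaluate NOT ((Q IFF NOT R) IFF R) OR (Q OR (R IFF P)) on each row and compare to φ:
  P=0, Q=0, R=0: formula gives 1, φ = 1 ✓
  P=0, Q=0, R=1: formula gives 0, φ = 0 ✓
  P=0, Q=1, R=0: formula gives 1, φ = 1 ✓
  P=0, Q=1, R=1: formula gives 1, φ = 1 ✓
  P=1, Q=0, R=0: formula gives 0, φ = 0 ✓
  … (the remaining 3 rows also agree.)
All 8 rows match — the expression computes φ exactly.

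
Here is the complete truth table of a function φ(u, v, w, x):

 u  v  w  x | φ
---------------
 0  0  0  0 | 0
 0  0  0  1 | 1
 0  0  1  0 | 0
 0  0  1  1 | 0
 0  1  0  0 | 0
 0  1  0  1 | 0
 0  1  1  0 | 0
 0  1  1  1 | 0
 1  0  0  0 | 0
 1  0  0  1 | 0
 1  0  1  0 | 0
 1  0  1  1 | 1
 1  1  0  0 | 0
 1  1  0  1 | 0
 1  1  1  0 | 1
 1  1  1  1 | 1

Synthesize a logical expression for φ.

φ(u, v, w, x) = (((((NOT u AND NOT v) AND NOT w) AND x) OR (((u AND NOT v) AND w) AND x)) OR (((u AND v) AND w) AND NOT x)) OR (((u AND v) AND w) AND x)

φ=1 on 4 inputs: (0,0,0,1), (1,0,1,1), (1,1,1,0), (1,1,1,1). Reading each as a conjunction of literals (¬u·¬v·¬w·x, u·¬v·w·x, u·v·w·¬x, u·v·w·x) and taking the OR gives the canonical DNF.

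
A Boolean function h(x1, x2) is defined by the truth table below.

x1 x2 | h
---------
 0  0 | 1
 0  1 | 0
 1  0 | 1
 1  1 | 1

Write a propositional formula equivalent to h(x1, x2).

This is x2 → x1 (false only at 0,1).

h(x1, x2) = x2 → x1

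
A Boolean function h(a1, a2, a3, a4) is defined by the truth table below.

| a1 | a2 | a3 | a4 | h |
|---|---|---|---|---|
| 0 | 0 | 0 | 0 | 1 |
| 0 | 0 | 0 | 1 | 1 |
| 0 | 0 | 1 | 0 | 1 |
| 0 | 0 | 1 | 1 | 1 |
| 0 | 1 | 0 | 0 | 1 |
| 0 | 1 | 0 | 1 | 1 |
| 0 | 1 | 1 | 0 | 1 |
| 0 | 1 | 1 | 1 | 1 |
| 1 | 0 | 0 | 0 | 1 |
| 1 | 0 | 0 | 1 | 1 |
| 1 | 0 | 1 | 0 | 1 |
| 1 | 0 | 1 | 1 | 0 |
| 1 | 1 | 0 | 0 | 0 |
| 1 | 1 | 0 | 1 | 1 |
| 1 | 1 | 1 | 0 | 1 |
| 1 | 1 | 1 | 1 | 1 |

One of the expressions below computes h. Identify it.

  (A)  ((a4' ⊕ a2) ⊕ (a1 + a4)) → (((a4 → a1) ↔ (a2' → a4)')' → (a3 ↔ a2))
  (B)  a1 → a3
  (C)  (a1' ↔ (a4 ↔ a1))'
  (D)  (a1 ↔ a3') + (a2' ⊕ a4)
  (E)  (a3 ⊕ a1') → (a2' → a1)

A

(B) fails at (1,0,0,0): the formula yields 0, h is 1.
(C) fails at (0,0,0,0): the formula yields 0, h is 1.
(D) fails at (0,0,0,1): the formula yields 0, h is 1.
(E) fails at (0,0,0,0): the formula yields 0, h is 1.
That leaves (A). Evaluating it on every row reproduces the table of h exactly.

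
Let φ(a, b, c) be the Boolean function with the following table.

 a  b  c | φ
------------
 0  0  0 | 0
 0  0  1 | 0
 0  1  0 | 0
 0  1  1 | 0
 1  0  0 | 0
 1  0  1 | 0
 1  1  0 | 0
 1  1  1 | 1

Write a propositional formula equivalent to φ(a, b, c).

φ(a, b, c) = (a ∧ b) ∧ c

The output is 1 only when every input is 1 — the AND of all inputs.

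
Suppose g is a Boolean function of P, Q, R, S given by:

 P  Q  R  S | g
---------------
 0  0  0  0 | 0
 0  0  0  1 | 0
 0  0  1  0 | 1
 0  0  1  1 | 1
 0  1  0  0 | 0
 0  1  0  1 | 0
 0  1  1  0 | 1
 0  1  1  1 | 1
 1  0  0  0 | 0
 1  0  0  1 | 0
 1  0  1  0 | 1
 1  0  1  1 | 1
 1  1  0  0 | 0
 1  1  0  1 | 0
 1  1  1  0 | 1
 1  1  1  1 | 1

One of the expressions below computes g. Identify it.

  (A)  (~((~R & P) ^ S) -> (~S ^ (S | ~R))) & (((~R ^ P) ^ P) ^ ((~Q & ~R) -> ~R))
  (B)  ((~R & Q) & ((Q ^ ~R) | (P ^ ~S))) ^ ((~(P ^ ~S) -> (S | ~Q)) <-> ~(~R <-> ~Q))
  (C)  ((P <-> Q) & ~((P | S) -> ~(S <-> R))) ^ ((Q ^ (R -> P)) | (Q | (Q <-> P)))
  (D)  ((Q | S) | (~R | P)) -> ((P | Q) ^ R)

A

(B): at (0,1,0,1) it gives 1, but g = 0 — eliminated.
(C): at (0,0,0,0) it gives 1, but g = 0 — eliminated.
(D): at (0,1,0,0) it gives 1, but g = 0 — eliminated.
That leaves (A). Evaluating it on every row reproduces the table of g exactly.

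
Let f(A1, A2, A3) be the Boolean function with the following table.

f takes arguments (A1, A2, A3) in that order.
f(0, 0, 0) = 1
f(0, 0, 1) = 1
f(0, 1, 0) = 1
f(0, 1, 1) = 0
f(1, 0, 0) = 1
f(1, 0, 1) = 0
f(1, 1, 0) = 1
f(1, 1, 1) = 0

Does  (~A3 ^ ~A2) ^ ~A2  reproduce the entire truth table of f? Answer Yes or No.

No

Check the formula against f row by row:
  A1=0, A2=0, A3=0: formula gives 1, f = 1 ✓
  A1=0, A2=0, A3=1: formula gives 0, but f = 1 ✗
Since they disagree at (0,0,1), the expression is not a correct formula for f.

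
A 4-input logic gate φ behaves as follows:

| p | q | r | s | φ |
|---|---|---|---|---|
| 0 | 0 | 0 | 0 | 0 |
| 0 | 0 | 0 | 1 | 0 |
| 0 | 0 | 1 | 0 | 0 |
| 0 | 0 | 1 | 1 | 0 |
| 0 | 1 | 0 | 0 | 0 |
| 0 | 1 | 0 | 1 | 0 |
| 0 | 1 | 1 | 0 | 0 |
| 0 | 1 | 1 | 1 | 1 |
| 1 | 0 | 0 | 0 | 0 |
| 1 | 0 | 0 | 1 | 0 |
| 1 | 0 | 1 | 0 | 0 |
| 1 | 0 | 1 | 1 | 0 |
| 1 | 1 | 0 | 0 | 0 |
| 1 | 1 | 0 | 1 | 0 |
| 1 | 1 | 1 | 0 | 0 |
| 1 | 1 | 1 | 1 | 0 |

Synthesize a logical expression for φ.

φ(p, q, r, s) = ((not p and q) and r) and s

Only row (0,1,1,1) gives 1. That row's minterm ¬p·q·r·s is φ directly.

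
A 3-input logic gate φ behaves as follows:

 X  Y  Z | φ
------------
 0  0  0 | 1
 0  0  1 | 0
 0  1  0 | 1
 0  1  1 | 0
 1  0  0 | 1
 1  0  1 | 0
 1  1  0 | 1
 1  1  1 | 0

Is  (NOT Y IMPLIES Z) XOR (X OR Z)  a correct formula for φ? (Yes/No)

Check the formula against φ row by row:
  X=0, Y=0, Z=0: formula gives 0, but φ = 1 ✗
A single disagreement suffices: at (0,0,0) they differ, so the formula does not compute φ.

No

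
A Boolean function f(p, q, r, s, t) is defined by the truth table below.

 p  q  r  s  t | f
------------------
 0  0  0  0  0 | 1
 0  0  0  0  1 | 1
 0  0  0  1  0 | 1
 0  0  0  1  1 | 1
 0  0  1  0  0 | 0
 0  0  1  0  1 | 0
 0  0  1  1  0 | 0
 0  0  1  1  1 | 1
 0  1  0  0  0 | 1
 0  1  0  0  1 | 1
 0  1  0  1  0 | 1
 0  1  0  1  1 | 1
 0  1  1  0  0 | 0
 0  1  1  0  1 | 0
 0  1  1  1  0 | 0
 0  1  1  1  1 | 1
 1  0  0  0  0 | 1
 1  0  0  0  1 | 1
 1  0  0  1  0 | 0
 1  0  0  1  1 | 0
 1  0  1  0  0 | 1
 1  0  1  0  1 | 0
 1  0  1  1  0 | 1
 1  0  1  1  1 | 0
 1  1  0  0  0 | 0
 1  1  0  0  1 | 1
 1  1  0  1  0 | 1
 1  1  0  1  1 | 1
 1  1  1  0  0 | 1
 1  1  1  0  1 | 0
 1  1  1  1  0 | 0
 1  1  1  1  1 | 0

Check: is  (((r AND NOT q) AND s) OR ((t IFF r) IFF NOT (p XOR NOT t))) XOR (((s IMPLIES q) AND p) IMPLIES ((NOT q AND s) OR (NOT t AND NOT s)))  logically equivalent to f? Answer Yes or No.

No

Check the formula against f row by row:
  p=0, q=0, r=0, s=0, t=0: formula gives 1, f = 1 ✓
  p=0, q=0, r=0, s=0, t=1: formula gives 1, f = 1 ✓
  p=0, q=0, r=0, s=1, t=0: formula gives 1, f = 1 ✓
  p=0, q=0, r=0, s=1, t=1: formula gives 1, f = 1 ✓
  …
  p=0, q=0, r=1, s=1, t=1: formula gives 0, but f = 1 ✗
A single disagreement suffices: at (0,0,1,1,1) they differ, so the formula does not compute f.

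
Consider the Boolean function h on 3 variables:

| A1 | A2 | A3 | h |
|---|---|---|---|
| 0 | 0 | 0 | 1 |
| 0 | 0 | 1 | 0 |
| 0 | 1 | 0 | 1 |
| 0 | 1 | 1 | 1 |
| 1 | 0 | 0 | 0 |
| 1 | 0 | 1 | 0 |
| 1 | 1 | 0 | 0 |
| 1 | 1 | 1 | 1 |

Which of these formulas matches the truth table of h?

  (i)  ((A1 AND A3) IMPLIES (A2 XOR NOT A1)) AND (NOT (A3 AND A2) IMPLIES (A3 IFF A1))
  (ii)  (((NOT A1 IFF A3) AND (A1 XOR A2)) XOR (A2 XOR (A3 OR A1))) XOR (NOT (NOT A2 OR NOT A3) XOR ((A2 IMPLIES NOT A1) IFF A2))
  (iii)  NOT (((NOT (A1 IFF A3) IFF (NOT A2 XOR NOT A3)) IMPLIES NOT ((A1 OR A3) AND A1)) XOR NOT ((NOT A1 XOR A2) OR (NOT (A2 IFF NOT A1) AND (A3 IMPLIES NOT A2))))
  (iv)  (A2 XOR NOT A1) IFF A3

(ii): at (0,0,0) it gives 0, but h = 1 — eliminated.
(iii): at (0,0,0) it gives 0, but h = 1 — eliminated.
(iv): at (0,0,0) it gives 0, but h = 1 — eliminated.
Only (i) survives; checking it on all 8 rows confirms it matches h.

i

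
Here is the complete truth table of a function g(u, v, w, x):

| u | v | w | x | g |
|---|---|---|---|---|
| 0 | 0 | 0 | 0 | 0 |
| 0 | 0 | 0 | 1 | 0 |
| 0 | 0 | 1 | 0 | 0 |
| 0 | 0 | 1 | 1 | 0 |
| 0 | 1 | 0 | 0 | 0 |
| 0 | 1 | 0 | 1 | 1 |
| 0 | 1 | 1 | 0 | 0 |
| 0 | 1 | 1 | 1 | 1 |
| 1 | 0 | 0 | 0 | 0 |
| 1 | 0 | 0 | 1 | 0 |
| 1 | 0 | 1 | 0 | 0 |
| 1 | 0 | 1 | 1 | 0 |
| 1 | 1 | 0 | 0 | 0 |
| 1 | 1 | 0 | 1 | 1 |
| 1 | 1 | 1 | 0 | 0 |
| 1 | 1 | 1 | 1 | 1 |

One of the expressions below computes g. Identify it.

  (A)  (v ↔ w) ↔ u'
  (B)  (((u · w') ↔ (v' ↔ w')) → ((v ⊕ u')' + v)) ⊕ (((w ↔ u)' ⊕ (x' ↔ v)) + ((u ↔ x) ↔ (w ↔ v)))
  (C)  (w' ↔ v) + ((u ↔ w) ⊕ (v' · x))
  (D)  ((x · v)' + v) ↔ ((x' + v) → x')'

D

(A) fails at (0,0,0,0): the formula yields 1, g is 0.
(B) fails at (0,0,1,0): the formula yields 1, g is 0.
(C) fails at (0,0,0,0): the formula yields 1, g is 0.
Only (D) survives; checking it on all 16 rows confirms it matches g.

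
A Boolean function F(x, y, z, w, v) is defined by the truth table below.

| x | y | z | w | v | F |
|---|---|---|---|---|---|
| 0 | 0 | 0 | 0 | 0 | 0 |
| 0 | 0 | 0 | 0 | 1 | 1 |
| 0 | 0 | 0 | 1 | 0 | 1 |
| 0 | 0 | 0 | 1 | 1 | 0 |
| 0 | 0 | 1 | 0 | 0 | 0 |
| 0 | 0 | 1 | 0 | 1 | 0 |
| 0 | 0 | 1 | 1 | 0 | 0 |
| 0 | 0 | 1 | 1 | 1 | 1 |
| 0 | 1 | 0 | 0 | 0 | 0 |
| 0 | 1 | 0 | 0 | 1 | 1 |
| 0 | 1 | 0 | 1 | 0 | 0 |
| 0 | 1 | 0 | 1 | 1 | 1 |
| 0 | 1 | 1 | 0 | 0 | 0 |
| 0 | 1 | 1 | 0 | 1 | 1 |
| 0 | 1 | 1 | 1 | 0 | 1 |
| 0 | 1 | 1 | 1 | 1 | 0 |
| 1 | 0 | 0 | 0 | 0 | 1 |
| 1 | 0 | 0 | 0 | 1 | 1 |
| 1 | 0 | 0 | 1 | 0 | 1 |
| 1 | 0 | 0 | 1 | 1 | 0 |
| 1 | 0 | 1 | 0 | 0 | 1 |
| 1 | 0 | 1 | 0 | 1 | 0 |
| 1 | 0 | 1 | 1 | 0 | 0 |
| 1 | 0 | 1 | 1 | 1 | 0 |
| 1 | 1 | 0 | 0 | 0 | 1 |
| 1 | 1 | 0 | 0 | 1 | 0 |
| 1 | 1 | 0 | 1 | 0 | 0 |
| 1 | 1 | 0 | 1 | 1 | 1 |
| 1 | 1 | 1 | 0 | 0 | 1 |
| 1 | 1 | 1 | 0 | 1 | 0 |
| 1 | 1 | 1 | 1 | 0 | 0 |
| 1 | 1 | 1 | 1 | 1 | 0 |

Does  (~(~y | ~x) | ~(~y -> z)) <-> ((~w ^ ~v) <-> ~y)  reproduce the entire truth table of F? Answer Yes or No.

No

Evaluate (~(~y | ~x) | ~(~y -> z)) <-> ((~w ^ ~v) <-> ~y) on each row and compare to F:
  x=0, y=0, z=0, w=0, v=0: formula gives 0, F = 0 ✓
  x=0, y=0, z=0, w=0, v=1: formula gives 1, F = 1 ✓
  x=0, y=0, z=0, w=1, v=0: formula gives 1, F = 1 ✓
  x=0, y=0, z=0, w=1, v=1: formula gives 0, F = 0 ✓
  x=0, y=0, z=1, w=0, v=0: formula gives 1, but F = 0 ✗
Since they disagree at (0,0,1,0,0), the expression is not a correct formula for F.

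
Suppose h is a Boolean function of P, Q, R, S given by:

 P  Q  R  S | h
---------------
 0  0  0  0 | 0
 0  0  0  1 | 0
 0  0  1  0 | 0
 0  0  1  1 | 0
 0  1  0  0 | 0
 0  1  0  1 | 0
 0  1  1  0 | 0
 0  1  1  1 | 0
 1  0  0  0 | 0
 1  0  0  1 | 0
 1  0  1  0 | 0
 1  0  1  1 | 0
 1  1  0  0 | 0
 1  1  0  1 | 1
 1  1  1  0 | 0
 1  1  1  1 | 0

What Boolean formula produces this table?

h(P, Q, R, S) = ((P & Q) & ~R) & S

Only row (1,1,0,1) gives 1. That row's minterm P·Q·¬R·S is h directly.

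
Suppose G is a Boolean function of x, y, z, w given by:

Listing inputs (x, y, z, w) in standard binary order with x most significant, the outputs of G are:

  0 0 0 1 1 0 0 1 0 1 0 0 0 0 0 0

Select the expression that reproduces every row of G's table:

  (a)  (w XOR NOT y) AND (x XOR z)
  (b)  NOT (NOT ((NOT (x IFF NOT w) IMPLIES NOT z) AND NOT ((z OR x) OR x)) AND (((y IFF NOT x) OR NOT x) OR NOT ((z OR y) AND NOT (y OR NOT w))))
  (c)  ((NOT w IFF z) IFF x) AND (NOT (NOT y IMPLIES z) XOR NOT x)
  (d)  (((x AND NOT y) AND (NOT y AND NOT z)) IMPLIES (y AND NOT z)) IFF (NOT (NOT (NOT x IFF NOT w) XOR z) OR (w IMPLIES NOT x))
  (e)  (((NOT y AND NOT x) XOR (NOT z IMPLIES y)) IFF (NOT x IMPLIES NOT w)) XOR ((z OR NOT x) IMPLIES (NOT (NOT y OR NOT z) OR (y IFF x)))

(a) disagrees with G on (0,0,1,0) (formula → 1, table → 0); rule it out.
(b) disagrees with G on (0,0,0,0) (formula → 1, table → 0); rule it out.
(d) disagrees with G on (0,0,0,0) (formula → 1, table → 0); rule it out.
(e) disagrees with G on (0,0,0,1) (formula → 1, table → 0); rule it out.
(c) is the remaining candidate, and it agrees with G on all 16 inputs.

c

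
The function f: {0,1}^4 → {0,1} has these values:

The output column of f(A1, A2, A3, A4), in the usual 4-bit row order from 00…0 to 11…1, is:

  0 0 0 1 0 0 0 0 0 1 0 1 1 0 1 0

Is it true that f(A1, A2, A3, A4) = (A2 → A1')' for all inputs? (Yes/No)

No

Evaluate (A2 → A1')' on each row and compare to f:
  A1=0, A2=0, A3=0, A4=0: formula gives 0, f = 0 ✓
  A1=0, A2=0, A3=0, A4=1: formula gives 0, f = 0 ✓
  A1=0, A2=0, A3=1, A4=0: formula gives 0, f = 0 ✓
  A1=0, A2=0, A3=1, A4=1: formula gives 0, but f = 1 ✗
A single disagreement suffices: at (0,0,1,1) they differ, so the formula does not compute f.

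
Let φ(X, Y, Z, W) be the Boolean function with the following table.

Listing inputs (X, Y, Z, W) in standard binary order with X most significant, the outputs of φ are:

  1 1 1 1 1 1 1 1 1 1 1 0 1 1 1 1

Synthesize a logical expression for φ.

φ(X, Y, Z, W) = not (((X and not Y) and Z) and W)

Only row (1,0,1,1) gives 0. So φ is 1 everywhere except there — the complement of the minterm X·¬Y·Z·W.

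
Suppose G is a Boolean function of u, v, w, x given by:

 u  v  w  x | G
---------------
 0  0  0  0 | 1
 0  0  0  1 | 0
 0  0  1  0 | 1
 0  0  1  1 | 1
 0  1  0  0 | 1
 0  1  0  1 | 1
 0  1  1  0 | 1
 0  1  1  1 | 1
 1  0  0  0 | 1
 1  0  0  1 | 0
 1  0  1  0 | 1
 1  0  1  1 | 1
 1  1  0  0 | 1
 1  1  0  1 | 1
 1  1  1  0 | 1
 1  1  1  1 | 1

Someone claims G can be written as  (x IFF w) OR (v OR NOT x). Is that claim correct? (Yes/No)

Evaluate (x IFF w) OR (v OR NOT x) on each row and compare to G:
  u=0, v=0, w=0, x=0: formula gives 1, G = 1 ✓
  u=0, v=0, w=0, x=1: formula gives 0, G = 0 ✓
  u=0, v=0, w=1, x=0: formula gives 1, G = 1 ✓
  u=0, v=0, w=1, x=1: formula gives 1, G = 1 ✓
  …and likewise for the remaining 12 rows.
All 16 rows match — the expression computes G exactly.

Yes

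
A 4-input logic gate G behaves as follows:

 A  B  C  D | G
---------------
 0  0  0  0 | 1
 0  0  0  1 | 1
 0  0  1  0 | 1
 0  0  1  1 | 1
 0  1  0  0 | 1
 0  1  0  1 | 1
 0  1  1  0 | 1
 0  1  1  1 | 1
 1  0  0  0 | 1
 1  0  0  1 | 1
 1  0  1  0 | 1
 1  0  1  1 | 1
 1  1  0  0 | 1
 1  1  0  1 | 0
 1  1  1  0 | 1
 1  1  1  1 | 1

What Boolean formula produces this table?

Only row (1,1,0,1) gives 0. So G is 1 everywhere except there — the complement of the minterm A·B·¬C·D.

G(A, B, C, D) = ¬(((A ∧ B) ∧ ¬C) ∧ D)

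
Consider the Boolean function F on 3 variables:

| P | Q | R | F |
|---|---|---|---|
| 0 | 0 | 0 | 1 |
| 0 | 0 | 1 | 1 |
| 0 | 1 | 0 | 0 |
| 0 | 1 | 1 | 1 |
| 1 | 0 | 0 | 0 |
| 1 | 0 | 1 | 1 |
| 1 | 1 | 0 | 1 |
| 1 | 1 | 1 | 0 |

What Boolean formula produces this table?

F is 0 on only 3 rows — (0,1,0), (1,0,0), (1,1,1). Writing each as a minterm (¬P·Q·¬R, P·¬Q·¬R, P·Q·R) and OR-ing them characterizes exactly where F=0, so F is the negation of that disjunction.

F(P, Q, R) = ~((((~P & Q) & ~R) | ((P & ~Q) & ~R)) | ((P & Q) & R))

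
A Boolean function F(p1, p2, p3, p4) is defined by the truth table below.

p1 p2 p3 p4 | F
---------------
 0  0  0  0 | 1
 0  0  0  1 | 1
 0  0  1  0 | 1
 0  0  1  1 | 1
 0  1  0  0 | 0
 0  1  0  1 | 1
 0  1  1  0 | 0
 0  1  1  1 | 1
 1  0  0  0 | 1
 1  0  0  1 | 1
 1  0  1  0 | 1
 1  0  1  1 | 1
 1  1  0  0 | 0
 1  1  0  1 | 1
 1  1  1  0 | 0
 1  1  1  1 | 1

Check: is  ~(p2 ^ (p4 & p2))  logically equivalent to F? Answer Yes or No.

Check the formula against F row by row:
  p1=0, p2=0, p3=0, p4=0: formula gives 1, F = 1 ✓
  p1=0, p2=0, p3=0, p4=1: formula gives 1, F = 1 ✓
  p1=0, p2=0, p3=1, p4=0: formula gives 1, F = 1 ✓
  p1=0, p2=0, p3=1, p4=1: formula gives 1, F = 1 ✓
  …and likewise for the remaining 12 rows.
No disagreement on any input; they are logically equivalent.

Yes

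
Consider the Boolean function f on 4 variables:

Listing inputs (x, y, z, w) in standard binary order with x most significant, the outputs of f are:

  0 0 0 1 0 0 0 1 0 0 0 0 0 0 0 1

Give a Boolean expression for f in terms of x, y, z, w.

f=1 on 3 inputs: (0,0,1,1), (0,1,1,1), (1,1,1,1). Reading each as a conjunction of literals (¬x·¬y·z·w, ¬x·y·z·w, x·y·z·w) and taking the OR gives the canonical DNF.

f(x, y, z, w) = ((((NOT x AND NOT y) AND z) AND w) OR (((NOT x AND y) AND z) AND w)) OR (((x AND y) AND z) AND w)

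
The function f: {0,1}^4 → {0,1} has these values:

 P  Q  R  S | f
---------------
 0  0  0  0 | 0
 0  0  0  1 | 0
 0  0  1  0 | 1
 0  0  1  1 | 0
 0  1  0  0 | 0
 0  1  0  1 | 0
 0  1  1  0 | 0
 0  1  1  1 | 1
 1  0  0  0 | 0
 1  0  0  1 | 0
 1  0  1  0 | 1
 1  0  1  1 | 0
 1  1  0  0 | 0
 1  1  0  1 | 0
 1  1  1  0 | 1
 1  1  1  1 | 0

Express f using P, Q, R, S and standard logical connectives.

f=1 on 4 inputs: (0,0,1,0), (0,1,1,1), (1,0,1,0), (1,1,1,0). Reading each as a conjunction of literals (¬P·¬Q·R·¬S, ¬P·Q·R·S, P·¬Q·R·¬S, P·Q·R·¬S) and taking the OR gives the canonical DNF.

f(P, Q, R, S) = (((((~P & ~Q) & R) & ~S) | (((~P & Q) & R) & S)) | (((P & ~Q) & R) & ~S)) | (((P & Q) & R) & ~S)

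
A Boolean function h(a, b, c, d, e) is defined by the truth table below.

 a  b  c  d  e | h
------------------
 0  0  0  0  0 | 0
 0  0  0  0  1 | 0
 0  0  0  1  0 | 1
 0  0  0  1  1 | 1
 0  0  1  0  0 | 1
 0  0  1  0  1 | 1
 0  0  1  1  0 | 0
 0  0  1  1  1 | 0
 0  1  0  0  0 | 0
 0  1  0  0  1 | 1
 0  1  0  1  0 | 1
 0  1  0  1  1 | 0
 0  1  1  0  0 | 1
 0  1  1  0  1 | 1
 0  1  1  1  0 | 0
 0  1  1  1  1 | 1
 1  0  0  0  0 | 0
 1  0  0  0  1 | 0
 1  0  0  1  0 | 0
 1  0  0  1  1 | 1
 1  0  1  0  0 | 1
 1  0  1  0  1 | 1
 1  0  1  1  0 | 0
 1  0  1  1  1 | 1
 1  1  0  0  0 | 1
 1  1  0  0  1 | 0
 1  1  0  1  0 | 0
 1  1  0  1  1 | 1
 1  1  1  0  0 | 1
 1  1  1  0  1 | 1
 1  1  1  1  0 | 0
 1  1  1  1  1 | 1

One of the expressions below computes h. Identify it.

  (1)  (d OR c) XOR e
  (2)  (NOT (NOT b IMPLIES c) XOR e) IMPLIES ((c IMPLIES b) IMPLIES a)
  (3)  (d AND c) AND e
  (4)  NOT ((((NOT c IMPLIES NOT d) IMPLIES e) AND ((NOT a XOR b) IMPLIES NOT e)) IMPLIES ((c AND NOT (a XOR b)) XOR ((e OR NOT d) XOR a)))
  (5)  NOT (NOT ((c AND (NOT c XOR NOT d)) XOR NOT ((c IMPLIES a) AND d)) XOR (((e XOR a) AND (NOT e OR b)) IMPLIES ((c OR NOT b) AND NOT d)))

5

(1): at (0,0,0,0,1) it gives 1, but h = 0 — eliminated.
(2): at (0,0,0,0,1) it gives 1, but h = 0 — eliminated.
(3): at (0,0,0,1,0) it gives 0, but h = 1 — eliminated.
(4): at (0,0,0,1,1) it gives 0, but h = 1 — eliminated.
That leaves (5). Evaluating it on every row reproduces the table of h exactly.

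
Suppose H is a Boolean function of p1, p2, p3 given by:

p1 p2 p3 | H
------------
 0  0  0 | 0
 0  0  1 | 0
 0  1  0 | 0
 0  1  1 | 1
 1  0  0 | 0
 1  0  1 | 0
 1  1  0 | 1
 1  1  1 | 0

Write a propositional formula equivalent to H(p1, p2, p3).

H(p1, p2, p3) = ((not p1 and p2) and p3) or ((p1 and p2) and not p3)

H=1 on 2 inputs: (0,1,1), (1,1,0). Reading each as a conjunction of literals (¬p1·p2·p3, p1·p2·¬p3) and taking the OR gives the canonical DNF.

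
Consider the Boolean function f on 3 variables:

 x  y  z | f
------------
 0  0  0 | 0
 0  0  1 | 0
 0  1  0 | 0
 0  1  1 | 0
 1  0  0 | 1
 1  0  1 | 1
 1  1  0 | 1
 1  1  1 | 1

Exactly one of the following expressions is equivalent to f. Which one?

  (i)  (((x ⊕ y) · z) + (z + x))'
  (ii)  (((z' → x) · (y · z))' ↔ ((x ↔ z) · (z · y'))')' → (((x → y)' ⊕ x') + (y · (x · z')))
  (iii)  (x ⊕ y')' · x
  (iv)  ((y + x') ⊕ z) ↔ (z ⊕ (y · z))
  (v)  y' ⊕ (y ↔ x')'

(i) fails at (0,0,0): the formula yields 1, f is 0.
(ii) fails at (0,0,0): the formula yields 1, f is 0.
(iii) fails at (1,1,0): the formula yields 0, f is 1.
(iv) fails at (0,1,1): the formula yields 1, f is 0.
(v) is the remaining candidate, and it agrees with f on all 8 inputs.

v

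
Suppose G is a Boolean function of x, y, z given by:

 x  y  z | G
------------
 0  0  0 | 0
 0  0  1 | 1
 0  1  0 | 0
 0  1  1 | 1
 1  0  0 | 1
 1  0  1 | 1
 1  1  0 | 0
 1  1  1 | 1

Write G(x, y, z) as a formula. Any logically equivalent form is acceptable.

G(x, y, z) = ¬((((¬x ∧ ¬y) ∧ ¬z) ∨ ((¬x ∧ y) ∧ ¬z)) ∨ ((x ∧ y) ∧ ¬z))

The 0-rows are (0,0,0), (0,1,0), (1,1,0). Take each as a conjunction (¬x·¬y·¬z, ¬x·y·¬z, x·y·¬z), form their disjunction, and complement — that gives a formula that is 1 everywhere G is.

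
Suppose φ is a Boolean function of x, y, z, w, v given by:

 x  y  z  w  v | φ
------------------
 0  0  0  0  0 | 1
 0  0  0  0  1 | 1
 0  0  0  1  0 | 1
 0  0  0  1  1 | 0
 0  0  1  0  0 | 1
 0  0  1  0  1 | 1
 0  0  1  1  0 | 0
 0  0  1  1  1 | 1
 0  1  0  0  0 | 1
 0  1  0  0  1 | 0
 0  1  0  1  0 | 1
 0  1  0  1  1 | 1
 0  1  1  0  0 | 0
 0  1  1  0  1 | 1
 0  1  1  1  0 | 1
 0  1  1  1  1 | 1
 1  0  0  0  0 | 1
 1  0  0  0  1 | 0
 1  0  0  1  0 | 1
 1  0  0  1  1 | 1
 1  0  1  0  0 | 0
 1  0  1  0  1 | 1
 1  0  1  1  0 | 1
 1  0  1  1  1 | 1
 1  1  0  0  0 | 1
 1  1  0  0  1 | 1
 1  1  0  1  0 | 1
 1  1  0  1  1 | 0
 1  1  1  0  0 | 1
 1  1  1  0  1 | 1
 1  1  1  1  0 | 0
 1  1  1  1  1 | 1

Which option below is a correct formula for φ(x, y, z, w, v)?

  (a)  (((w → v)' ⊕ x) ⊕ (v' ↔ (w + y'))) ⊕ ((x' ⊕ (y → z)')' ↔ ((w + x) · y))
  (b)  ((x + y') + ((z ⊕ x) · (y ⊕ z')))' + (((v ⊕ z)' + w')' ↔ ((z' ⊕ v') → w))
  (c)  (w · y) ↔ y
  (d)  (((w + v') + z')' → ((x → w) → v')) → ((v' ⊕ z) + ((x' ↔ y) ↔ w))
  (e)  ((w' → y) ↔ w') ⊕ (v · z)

d

(a) fails at (0,0,0,0,0): the formula yields 0, φ is 1.
(b) fails at (0,0,0,0,0): the formula yields 0, φ is 1.
(c) fails at (0,0,0,1,1): the formula yields 1, φ is 0.
(e) fails at (0,0,0,0,0): the formula yields 0, φ is 1.
(d) is the remaining candidate, and it agrees with φ on all 32 inputs.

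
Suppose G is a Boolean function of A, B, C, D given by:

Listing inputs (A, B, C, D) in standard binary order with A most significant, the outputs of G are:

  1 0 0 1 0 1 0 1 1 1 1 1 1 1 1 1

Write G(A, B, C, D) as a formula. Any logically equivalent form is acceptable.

G is 0 on only 4 rows — (0,0,0,1), (0,0,1,0), (0,1,0,0), (0,1,1,0). Writing each as a minterm (¬A·¬B·¬C·D, ¬A·¬B·C·¬D, ¬A·B·¬C·¬D, ¬A·B·C·¬D) and OR-ing them characterizes exactly where G=0, so G is the negation of that disjunction.

G(A, B, C, D) = ~((((((~A & ~B) & ~C) & D) | (((~A & ~B) & C) & ~D)) | (((~A & B) & ~C) & ~D)) | (((~A & B) & C) & ~D))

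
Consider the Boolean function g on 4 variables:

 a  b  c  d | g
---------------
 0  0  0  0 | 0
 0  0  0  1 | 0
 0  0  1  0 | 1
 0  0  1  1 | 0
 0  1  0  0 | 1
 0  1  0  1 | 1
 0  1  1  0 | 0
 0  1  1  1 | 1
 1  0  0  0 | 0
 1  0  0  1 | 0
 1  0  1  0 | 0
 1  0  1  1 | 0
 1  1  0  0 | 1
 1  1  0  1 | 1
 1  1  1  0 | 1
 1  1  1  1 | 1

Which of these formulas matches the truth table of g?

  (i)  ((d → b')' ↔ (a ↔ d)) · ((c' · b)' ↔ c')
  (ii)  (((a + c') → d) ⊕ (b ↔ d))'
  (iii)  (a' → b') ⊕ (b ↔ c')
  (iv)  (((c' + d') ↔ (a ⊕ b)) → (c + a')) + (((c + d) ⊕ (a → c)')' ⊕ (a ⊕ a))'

(i): at (0,0,0,1) it gives 1, but g = 0 — eliminated.
(iii): at (0,0,0,0) it gives 1, but g = 0 — eliminated.
(iv): at (0,0,0,0) it gives 1, but g = 0 — eliminated.
(ii) is the remaining candidate, and it agrees with g on all 16 inputs.

ii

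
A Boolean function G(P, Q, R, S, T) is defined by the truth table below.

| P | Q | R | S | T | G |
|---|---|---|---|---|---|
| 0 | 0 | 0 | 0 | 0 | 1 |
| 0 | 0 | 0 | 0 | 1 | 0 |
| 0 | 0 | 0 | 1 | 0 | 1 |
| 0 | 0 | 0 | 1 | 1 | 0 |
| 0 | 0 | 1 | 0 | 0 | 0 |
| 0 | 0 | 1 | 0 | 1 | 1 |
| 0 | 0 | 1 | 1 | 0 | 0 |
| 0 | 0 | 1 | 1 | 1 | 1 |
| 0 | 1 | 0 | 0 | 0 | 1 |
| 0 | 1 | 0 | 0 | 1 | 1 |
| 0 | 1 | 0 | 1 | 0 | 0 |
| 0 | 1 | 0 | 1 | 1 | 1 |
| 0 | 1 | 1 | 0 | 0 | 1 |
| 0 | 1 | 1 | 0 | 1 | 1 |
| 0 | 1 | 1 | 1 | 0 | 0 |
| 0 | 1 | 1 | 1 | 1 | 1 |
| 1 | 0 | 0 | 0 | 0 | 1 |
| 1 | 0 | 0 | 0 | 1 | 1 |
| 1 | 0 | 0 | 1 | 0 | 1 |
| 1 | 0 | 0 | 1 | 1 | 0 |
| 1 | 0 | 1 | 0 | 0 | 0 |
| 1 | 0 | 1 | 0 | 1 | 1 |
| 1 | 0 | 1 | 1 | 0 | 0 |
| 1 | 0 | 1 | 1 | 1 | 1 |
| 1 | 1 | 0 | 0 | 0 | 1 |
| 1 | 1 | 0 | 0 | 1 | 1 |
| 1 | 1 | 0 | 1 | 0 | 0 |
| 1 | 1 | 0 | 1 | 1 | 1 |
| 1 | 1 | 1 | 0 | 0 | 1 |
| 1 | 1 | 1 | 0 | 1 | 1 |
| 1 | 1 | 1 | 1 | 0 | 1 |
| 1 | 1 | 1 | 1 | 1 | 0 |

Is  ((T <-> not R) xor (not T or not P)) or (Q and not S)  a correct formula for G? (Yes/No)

No

Test each input against both G and the formula:
  P=0, Q=0, R=0, S=0, T=0: formula gives 1, G = 1 ✓
  P=0, Q=0, R=0, S=0, T=1: formula gives 0, G = 0 ✓
  P=0, Q=0, R=0, S=1, T=0: formula gives 1, G = 1 ✓
  P=0, Q=0, R=0, S=1, T=1: formula gives 0, G = 0 ✓
  …
  P=0, Q=1, R=0, S=1, T=0: formula gives 1, but G = 0 ✗
Since they disagree at (0,1,0,1,0), the expression is not a correct formula for G.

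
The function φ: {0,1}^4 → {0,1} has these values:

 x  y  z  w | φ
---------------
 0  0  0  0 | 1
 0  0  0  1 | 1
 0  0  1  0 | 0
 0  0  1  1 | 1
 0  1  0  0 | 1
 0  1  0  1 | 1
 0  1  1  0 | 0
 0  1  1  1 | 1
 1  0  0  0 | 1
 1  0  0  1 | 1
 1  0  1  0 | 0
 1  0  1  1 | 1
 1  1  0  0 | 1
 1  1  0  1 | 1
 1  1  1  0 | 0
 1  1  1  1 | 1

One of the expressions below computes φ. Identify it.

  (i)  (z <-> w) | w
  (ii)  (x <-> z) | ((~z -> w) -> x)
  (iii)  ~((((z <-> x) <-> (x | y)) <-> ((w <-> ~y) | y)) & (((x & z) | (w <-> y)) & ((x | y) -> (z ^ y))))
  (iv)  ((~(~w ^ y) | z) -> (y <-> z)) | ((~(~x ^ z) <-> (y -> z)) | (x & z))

i

(ii) disagrees with φ on (0,0,1,1) (formula → 0, table → 1); rule it out.
(iii) disagrees with φ on (0,0,0,0) (formula → 0, table → 1); rule it out.
(iv) disagrees with φ on (0,0,1,0) (formula → 1, table → 0); rule it out.
(i) is the remaining candidate, and it agrees with φ on all 16 inputs.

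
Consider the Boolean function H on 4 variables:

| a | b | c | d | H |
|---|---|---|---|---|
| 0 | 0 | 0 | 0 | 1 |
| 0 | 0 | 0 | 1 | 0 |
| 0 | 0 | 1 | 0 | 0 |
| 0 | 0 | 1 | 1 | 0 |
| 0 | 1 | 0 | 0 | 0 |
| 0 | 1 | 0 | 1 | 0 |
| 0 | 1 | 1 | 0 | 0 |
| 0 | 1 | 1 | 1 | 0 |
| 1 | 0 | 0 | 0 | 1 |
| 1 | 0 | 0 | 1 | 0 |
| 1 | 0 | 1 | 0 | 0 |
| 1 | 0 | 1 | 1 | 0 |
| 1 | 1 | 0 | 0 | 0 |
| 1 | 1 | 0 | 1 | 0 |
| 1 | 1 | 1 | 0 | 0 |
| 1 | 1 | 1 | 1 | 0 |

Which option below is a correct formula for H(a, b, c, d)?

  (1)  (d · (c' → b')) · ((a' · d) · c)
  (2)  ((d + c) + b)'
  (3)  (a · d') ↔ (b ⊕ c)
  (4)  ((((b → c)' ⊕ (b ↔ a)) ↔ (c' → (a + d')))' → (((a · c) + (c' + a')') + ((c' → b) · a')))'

2

(1) disagrees with H on (0,0,0,0) (formula → 0, table → 1); rule it out.
(3) disagrees with H on (0,0,0,1) (formula → 1, table → 0); rule it out.
(4) disagrees with H on (0,0,0,0) (formula → 0, table → 1); rule it out.
Only (2) survives; checking it on all 16 rows confirms it matches H.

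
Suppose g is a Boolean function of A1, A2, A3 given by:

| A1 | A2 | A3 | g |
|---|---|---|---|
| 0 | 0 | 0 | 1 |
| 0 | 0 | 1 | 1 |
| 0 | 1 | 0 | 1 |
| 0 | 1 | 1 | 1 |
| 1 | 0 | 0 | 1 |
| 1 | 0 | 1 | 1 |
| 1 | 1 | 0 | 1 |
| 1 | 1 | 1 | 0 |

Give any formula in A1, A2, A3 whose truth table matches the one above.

g is 0 on exactly one input, (1,1,1), whose minterm is A1·A2·A3. So g is the negation of that single conjunction.

g(A1, A2, A3) = ¬((A1 ∧ A2) ∧ A3)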